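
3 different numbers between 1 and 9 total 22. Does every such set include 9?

Yes

Every partition of 22 into 3 distinct digits includes 9: {5,8,9}, {6,7,9}.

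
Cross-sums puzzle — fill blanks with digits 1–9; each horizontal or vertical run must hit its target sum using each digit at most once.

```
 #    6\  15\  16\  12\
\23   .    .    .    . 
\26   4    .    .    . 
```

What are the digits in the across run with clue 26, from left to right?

4, 6, 9, 7

16 in 2 cells must be {7,9}.
R1C1 = 6 − 4 = 2 completes the 6 down.
Nothing is forced directly, so branch on R1C3, whose candidates are 7 or 9. If R1C3 = 9: that forces R2C3 = 7, R2C4 = 9, after which R1C4 would have to be in {4,5,7,8} for the 23 across but in {3} for the 12 down — contradiction. So R1C3 = 7.
R2C3 = 16 − 7 = 9 completes the 16 down.
Nothing is forced directly, so branch on R2C4, whose candidates are 5 or 7 or 8. If R2C4 = 5: then R1C4 would have to be in {5,6,8,9} for the 23 across but in {7} for the 12 down — contradiction. If R2C4 = 8: then R1C4 would have to be in {5,6,8,9} for the 23 across but in {4} for the 12 down — contradiction. So R2C4 = 7.
R1C4 = 12 − 7 = 5 completes the 12 down.
R2C2 = 26 − 20 = 6 completes the 26 across.
R1C2 = 23 − 14 = 9 completes the 23 across.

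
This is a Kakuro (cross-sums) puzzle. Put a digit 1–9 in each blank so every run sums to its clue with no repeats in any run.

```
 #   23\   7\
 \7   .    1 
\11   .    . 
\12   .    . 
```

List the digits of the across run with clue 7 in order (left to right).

6, 1

23 in 3 cells must be {6,8,9}; 7 in 3 cells must be {1,2,4}.
R1C1 = 7 − 1 = 6 completes the 7 across.
R3C2 = 4: the only remaining digit allowed by both the 12 across and the 7 down.
R2C2 = 7 − 5 = 2 completes the 7 down.
R3C1 = 12 − 4 = 8 completes the 12 across.
R2C1 = 11 − 2 = 9 completes the 11 across.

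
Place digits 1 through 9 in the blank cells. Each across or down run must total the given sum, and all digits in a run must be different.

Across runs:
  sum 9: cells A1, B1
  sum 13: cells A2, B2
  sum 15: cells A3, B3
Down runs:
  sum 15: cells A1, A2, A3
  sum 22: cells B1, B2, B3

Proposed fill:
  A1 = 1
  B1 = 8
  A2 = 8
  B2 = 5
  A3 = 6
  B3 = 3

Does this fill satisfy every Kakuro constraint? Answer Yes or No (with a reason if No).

No — the across run A3–B3 sums to 9, not 15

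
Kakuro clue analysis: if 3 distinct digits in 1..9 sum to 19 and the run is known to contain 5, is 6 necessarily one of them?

The only way to make 19 from 3 distinct digits under that restriction is {5,6,8}, which contains 6.

Yes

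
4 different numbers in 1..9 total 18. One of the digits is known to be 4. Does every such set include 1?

No

Counterexample: {2,3,4,9} sums to 18 under that restriction without using 1.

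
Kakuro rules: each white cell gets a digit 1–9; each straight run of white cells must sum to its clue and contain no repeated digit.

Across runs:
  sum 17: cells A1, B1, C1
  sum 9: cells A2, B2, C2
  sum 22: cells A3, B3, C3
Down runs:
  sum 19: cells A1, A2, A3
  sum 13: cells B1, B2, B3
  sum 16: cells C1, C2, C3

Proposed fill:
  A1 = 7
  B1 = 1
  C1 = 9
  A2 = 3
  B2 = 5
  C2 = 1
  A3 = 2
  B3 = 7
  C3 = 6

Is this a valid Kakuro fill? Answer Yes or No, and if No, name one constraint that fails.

No — the across run A3–C3 sums to 15, not 22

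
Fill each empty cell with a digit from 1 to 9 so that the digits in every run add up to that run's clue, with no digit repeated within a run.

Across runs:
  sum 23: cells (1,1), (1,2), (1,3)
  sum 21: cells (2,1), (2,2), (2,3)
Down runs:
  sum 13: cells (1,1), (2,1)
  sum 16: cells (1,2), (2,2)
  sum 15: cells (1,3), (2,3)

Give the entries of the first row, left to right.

8, 9, 6

23 in 3 cells must be {6,8,9}; 16 in 2 cells must be {7,9}.
The 23 across and the 16 down share only 9, so (1,2) = 9.
(2,2) = 16 − 9 = 7 completes the 16 down.
Nothing is forced directly, so branch on (1,1), whose candidates are 6 or 8. If (1,1) = 6: that forces (1,3) = 8, after which (2,1) would have to be in {5,6,8,9} for the 21 across but in {7} for the 13 down — contradiction. So (1,1) = 8.
(1,3) = 23 − 17 = 6 completes the 23 across.
(2,1) = 13 − 8 = 5 completes the 13 down.
(2,3) = 21 − 12 = 9 completes the 21 across.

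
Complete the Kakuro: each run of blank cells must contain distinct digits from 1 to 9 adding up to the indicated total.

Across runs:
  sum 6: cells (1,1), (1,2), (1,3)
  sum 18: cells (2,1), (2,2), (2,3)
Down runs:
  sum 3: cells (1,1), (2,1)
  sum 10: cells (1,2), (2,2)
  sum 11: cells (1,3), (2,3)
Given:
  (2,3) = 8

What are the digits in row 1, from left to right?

2 1 3

6 in 3 cells must be {1,2,3}; 3 in 2 cells must be {1,2}.
(1,3) = 11 − 8 = 3 completes the 11 down.
(2,1) = 1: the only remaining digit allowed by both the 18 across and the 3 down.
(2,2) = 18 − 9 = 9 completes the 18 across.
(1,1) = 3 − 1 = 2 completes the 3 down.
(1,2) = 6 − 5 = 1 completes the 6 across.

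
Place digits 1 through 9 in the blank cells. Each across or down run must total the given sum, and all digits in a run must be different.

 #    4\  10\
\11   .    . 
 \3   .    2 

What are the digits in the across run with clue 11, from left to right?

3, 8

3 in 2 cells must be {1,2}; 4 in 2 cells must be {1,3}.
R1C1 = 3: only digit in both the 11-across and 4-down candidate sets.
R1C2 = 11 − 3 = 8 completes the 11 across.
R2C1 = 3 − 2 = 1 completes the 3 across.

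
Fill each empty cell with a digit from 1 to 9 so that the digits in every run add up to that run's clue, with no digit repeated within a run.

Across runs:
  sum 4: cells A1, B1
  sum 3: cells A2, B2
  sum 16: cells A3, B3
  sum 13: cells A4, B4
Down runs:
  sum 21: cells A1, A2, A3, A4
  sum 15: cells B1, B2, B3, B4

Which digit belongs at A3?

4 in 2 cells must be {1,3}; 3 in 2 cells must be {1,2}; 16 in 2 cells must be {7,9}.
Nothing is forced directly, so branch on A1, whose candidates are 1 or 3. If A1 = 1: that forces B1 = 3, after which A2 would have to be in {1,2} for the 3 across but in {3,4,5,6,7,8,9} for the 21 down — contradiction. So A1 = 3.
B1 = 4 − 3 = 1 completes the 4 across.
Given what's placed, B2 must be 2 to fit the 3 across and 15 down.
A2 = 3 − 2 = 1 completes the 3 across.
A3 = 9: the only remaining digit allowed by both the 16 across and the 21 down.

9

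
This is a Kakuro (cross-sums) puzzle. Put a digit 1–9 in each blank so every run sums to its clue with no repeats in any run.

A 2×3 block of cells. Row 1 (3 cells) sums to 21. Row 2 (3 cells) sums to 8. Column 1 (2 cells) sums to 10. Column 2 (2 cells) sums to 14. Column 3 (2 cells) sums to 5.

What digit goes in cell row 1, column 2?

The 21 across and the 5 down share only 4, so (1,3) = 4.
The 8 across and the 14 down share only 5, so (2,2) = 5.
(2,3) = 5 − 4 = 1 completes the 5 down.
(1,2) = 14 − 5 = 9 completes the 14 down.
(2,1) = 8 − 6 = 2 completes the 8 across.
(1,1) = 21 − 13 = 8 completes the 21 across.

9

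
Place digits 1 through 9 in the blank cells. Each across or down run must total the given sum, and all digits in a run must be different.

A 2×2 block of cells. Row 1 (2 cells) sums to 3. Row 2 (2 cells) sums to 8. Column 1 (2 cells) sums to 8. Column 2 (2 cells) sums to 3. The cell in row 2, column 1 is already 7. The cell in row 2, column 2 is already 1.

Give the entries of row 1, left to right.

3 in 2 cells must be {1,2}.
(1,1) = 8 − 7 = 1 completes the 8 down.
(1,2) = 3 − 1 = 2 completes the 3 across.

1 2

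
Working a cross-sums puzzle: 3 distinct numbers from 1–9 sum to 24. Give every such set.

{7,8,9}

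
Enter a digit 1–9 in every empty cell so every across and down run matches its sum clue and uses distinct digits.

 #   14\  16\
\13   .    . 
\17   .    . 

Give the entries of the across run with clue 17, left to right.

8 9

17 in 2 cells must be {8,9}; 16 in 2 cells must be {7,9}.
The 17 across and the 16 down share only 9, so R2C2 = 9.
R1C2 = 16 − 9 = 7 completes the 16 down.
R2C1 = 17 − 9 = 8 completes the 17 across.
R1C1 = 13 − 7 = 6 completes the 13 across.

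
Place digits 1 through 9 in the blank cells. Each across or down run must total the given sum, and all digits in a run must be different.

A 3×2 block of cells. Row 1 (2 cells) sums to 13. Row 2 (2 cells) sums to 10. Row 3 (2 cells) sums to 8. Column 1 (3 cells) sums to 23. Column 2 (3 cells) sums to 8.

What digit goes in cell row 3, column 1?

23 in 3 cells must be {6,8,9}.
The 8 across and the 23 down share only 6, so (3,1) = 6.
(3,2) = 8 − 6 = 2 completes the 8 across.
Given what's placed, (1,2) must be 5 to fit the 13 across and 8 down.
(2,2) = 8 − 7 = 1 completes the 8 down.
(1,1) = 13 − 5 = 8 completes the 13 across.
(2,1) = 10 − 1 = 9 completes the 10 across.

6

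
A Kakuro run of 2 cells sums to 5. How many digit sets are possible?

2 distinct digits from 1–9 sum between 3 and 17.
Enumerating: {1,4}, {2,3}.

2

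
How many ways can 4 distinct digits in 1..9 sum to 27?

4 distinct digits from 1–9 sum between 10 and 30.
Enumerating: {3,7,8,9}, {4,6,8,9}, {5,6,7,9}.

3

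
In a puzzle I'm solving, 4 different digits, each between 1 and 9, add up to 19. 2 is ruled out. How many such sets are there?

4 distinct digits from 1–9 sum between 10 and 30.
Dropping sets that contain 2.
Enumerating: {1,3,6,9}, {1,3,7,8}, {1,4,5,9}, {1,4,6,8}, {1,5,6,7}, {3,4,5,7}.

6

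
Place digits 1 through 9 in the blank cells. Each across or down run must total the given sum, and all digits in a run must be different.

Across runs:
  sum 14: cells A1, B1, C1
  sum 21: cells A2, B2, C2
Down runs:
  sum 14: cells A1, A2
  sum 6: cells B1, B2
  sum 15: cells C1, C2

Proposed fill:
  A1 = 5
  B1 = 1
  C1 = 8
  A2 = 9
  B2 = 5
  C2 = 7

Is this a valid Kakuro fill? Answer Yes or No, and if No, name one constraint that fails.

Yes

Across: 5+1+8=14; 9+5+7=21. Down: 5+9=14; 1+5=6; 8+7=15. No digit repeats within any run.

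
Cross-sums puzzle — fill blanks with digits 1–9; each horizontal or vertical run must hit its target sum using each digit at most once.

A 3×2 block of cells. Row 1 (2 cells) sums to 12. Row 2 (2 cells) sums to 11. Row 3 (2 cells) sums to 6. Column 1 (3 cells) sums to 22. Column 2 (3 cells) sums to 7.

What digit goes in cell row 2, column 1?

9

7 in 3 cells must be {1,2,4}.
The 12 across and the 7 down share only 4, so (1,2) = 4.
Given what's placed, (2,2) must be 2 to fit the 11 across and 7 down.
(3,1) = 5: only digit in both the 6-across and 22-down candidate sets.
(3,2) = 6 − 5 = 1 completes the 6 across.
(1,1) = 12 − 4 = 8 completes the 12 across.
(2,1) = 11 − 2 = 9 completes the 11 across.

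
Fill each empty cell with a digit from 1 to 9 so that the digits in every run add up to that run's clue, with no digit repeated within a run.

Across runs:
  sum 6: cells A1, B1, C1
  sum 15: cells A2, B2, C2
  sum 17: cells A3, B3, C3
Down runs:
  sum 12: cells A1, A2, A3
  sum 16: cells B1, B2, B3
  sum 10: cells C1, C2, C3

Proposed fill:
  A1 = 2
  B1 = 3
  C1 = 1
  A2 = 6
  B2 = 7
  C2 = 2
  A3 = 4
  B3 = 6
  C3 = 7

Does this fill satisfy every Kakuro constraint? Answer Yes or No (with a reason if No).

Yes

Across: 2+3+1=6; 6+7+2=15; 4+6+7=17. Down: 2+6+4=12; 3+7+6=16; 1+2+7=10. No digit repeats within any run.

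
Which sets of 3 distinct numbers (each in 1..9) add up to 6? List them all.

{1,2,3}

3 distinct digits from 1–9 sum between 6 and 24.
Only one set works: {1,2,3}.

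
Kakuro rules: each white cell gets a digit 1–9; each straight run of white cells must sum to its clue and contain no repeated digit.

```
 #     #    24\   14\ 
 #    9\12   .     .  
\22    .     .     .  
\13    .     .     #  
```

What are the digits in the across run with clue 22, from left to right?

24 in 3 cells must be {7,8,9}.
Nothing is forced directly, so branch on R1C2, whose candidates are 7 or 8 or 9. If R1C2 = 8: then R1C3 would have to be in {4} for the 12 across but in {5,6,8,9} for the 14 down — contradiction. If R1C2 = 9: then R1C3 would have to be in {3} for the 12 across but in {5,6,8,9} for the 14 down — contradiction. So R1C2 = 7.
R1C3 = 12 − 7 = 5 completes the 12 across.
R2C3 = 14 − 5 = 9 completes the 14 down.
R2C2 = 8: the only remaining digit allowed by both the 22 across and the 24 down.
R3C2 = 24 − 15 = 9 completes the 24 down.
R2C1 = 22 − 17 = 5 completes the 22 across.
R3C1 = 13 − 9 = 4 completes the 13 across.

5 8 9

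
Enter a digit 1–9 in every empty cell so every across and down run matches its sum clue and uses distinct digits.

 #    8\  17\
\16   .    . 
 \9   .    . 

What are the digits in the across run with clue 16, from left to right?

7 9

16 in 2 cells must be {7,9}; 17 in 2 cells must be {8,9}.
The 16 across and the 8 down share only 7, so R1C1 = 7.
R1C2 = 16 − 7 = 9 completes the 16 across.
R2C1 = 8 − 7 = 1 completes the 8 down.
R2C2 = 9 − 1 = 8 completes the 9 across.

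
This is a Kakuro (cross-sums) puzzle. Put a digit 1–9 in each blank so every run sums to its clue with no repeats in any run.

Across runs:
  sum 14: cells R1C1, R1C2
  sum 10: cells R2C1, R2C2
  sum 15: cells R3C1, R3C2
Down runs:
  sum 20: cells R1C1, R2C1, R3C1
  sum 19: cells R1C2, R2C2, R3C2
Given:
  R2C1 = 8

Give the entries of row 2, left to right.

8, 2

R2C2 = 10 − 8 = 2 completes the 10 across.
Nothing is forced directly, so branch on R1C1, whose candidates are 5 or 9. If R1C1 = 9: then R1C2 would have to be in {5} for the 14 across but in {8,9} for the 19 down — contradiction. So R1C1 = 5.
R1C2 = 14 − 5 = 9 completes the 14 across.
R3C1 = 20 − 13 = 7 completes the 20 down.
R3C2 = 15 − 7 = 8 completes the 15 across.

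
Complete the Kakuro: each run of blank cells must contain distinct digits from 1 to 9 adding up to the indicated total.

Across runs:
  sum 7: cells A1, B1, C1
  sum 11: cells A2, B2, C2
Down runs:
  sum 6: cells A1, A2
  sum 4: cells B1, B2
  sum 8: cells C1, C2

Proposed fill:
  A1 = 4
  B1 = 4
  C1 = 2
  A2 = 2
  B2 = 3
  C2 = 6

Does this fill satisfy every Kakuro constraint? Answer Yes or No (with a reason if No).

No — the down run B1–B2 sums to 7, not 4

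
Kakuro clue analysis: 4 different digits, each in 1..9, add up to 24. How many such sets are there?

4 distinct digits from 1–9 sum between 10 and 30.

8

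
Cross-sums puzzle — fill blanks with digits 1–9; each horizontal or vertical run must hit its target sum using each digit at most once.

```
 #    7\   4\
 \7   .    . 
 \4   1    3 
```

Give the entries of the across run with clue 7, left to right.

4 in 2 cells must be {1,3}.
R1C1 = 7 − 1 = 6 completes the 7 down.
R1C2 = 7 − 6 = 1 completes the 7 across.

6, 1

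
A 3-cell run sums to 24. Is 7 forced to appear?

Yes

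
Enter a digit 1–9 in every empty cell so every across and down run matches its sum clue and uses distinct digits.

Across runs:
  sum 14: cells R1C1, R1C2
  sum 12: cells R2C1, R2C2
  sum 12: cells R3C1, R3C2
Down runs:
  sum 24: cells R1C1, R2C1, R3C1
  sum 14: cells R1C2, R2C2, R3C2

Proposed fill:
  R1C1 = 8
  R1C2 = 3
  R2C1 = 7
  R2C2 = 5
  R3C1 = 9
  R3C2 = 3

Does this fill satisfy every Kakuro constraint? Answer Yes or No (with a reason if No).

No — the down run R1C2–R3C2 sums to 11, not 14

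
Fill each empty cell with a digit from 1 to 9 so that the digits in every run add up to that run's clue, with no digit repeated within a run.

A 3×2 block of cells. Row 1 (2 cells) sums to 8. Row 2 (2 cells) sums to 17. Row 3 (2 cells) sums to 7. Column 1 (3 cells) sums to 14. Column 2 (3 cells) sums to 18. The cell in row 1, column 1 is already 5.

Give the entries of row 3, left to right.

17 in 2 cells must be {8,9}.
(1,2) = 8 − 5 = 3 completes the 8 across.
Given what's placed, (2,1) must be 8 to fit the 17 across and 14 down.
(2,2) = 17 − 8 = 9 completes the 17 across.
(3,1) = 14 − 13 = 1 completes the 14 down.
(3,2) = 7 − 1 = 6 completes the 7 across.

1 6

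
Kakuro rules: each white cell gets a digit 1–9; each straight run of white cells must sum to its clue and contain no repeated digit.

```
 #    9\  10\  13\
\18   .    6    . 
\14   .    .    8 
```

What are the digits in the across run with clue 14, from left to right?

R1C3 = 13 − 8 = 5 completes the 13 down.
R2C2 = 10 − 6 = 4 completes the 10 down.
R1C1 = 18 − 11 = 7 completes the 18 across.
R2C1 = 14 − 12 = 2 completes the 14 across.

2 4 8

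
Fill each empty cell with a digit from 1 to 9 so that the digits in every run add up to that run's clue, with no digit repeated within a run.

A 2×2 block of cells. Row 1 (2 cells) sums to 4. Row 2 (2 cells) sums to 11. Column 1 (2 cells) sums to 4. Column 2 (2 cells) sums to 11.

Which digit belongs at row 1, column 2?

3

4 in 2 cells must be {1,3}.
The 4 across and the 11 down share only 3, so (1,2) = 3.
The 11 across and the 4 down share only 3, so (2,1) = 3.
(2,2) = 11 − 3 = 8 completes the 11 across.
(1,1) = 4 − 3 = 1 completes the 4 across.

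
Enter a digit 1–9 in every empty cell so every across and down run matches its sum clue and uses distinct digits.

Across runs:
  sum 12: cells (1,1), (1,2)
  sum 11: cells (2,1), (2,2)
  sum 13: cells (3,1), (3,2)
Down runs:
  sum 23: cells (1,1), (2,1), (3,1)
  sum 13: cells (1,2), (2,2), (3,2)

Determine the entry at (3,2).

23 in 3 cells must be {6,8,9}.
Nothing is forced directly, so branch on (2,1), whose candidates are 6 or 8 or 9. If (2,1) = 6: that forces (2,2) = 5, (1,2) = 7, after which (3,2) would have to be in {4,5,6,7,8,9} for the 13 across but in {1} for the 13 down — contradiction. If (2,1) = 8: that forces (1,1) = 9, (1,2) = 3, after which (2,2) would have to be in {3} for the 11 across but in {1,2,4,6,8,9} for the 13 down — contradiction. So (2,1) = 9.
Given what's placed, (1,1) must be 8 to fit the 12 across and 23 down.
(1,2) = 12 − 8 = 4 completes the 12 across.
(2,2) = 11 − 9 = 2 completes the 11 across.
(3,1) = 23 − 17 = 6 completes the 23 down.
(3,2) = 13 − 6 = 7 completes the 13 across.

7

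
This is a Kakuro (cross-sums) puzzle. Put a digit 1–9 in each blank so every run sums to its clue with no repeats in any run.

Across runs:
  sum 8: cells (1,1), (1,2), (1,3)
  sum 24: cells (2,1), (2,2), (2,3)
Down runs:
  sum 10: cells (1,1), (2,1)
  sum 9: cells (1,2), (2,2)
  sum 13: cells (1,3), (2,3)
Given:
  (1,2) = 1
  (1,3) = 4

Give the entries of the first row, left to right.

24 in 3 cells must be {7,8,9}.
(1,1) = 8 − 5 = 3 completes the 8 across.
(2,1) = 10 − 3 = 7 completes the 10 down.
(2,2) = 9 − 1 = 8 completes the 9 down.
(2,3) = 24 − 15 = 9 completes the 24 across.

3 1 4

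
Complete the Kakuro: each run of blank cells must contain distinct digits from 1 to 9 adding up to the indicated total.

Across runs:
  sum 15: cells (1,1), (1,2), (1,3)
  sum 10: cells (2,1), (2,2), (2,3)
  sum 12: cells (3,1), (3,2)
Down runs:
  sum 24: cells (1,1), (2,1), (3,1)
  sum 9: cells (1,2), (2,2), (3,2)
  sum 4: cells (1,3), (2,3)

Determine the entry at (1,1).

8

24 in 3 cells must be {7,8,9}; 4 in 2 cells must be {1,3}.
Only 7 fits (2,1) under both its across sum 10 and down sum 24.
Given what's placed, (2,3) must be 1 to fit the 10 across and 4 down.
(1,3) = 4 − 1 = 3 completes the 4 down.
(2,2) = 10 − 8 = 2 completes the 10 across.
(1,1) = 8: the only remaining digit allowed by both the 15 across and the 24 down.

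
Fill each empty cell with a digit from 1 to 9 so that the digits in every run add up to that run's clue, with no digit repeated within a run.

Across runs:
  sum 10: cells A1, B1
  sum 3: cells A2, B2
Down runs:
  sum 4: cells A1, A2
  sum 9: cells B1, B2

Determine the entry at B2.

2

3 in 2 cells must be {1,2}; 4 in 2 cells must be {1,3}.
The 3 across and the 4 down share only 1, so A2 = 1.
B2 = 3 − 1 = 2 completes the 3 across.
A1 = 4 − 1 = 3 completes the 4 down.
B1 = 10 − 3 = 7 completes the 10 across.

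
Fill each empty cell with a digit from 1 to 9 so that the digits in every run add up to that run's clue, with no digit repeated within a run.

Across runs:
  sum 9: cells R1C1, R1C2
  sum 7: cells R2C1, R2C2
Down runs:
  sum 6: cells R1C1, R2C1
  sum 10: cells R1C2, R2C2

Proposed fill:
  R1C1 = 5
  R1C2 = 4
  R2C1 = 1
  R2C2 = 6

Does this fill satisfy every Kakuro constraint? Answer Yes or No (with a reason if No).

Yes

Across: 5+4=9; 1+6=7. Down: 5+1=6; 4+6=10. No digit repeats within any run.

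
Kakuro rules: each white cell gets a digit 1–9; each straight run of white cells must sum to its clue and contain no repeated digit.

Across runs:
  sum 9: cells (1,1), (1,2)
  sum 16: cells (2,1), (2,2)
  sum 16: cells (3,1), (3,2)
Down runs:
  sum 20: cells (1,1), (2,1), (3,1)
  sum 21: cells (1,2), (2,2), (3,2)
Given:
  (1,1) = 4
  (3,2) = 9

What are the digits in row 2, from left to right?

16 in 2 cells must be {7,9}.
(1,2) = 9 − 4 = 5 completes the 9 across.
(2,2) = 21 − 14 = 7 completes the 21 down.
(3,1) = 16 − 9 = 7 completes the 16 across.
(2,1) = 16 − 7 = 9 completes the 16 across.

9 7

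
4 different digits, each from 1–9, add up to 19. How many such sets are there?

11

4 distinct digits from 1–9 sum between 10 and 30.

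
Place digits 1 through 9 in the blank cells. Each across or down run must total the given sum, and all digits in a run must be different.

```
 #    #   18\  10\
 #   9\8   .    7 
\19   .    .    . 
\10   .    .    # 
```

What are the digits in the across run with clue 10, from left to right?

R1C2 = 8 − 7 = 1 completes the 8 across.
R2C3 = 10 − 7 = 3 completes the 10 down.
Given what's placed, R2C1 must be 7 to fit the 19 across and 9 down.
R2C2 = 19 − 10 = 9 completes the 19 across.
R3C1 = 9 − 7 = 2 completes the 9 down.
R3C2 = 10 − 2 = 8 completes the 10 across.

2 8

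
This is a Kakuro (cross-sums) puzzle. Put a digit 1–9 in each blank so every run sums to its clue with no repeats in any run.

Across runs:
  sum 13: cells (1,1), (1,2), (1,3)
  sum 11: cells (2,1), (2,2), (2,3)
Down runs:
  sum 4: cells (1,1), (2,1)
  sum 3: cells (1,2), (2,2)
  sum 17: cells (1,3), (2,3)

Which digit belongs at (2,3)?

8

4 in 2 cells must be {1,3}; 3 in 2 cells must be {1,2}; 17 in 2 cells must be {8,9}.
The 11 across and the 17 down share only 8, so (2,3) = 8.
(1,3) = 17 − 8 = 9 completes the 17 down.
Given what's placed, (2,1) must be 1 to fit the 11 across and 4 down.
(2,2) = 11 − 9 = 2 completes the 11 across.
(1,1) = 4 − 1 = 3 completes the 4 down.
(1,2) = 13 − 12 = 1 completes the 13 across.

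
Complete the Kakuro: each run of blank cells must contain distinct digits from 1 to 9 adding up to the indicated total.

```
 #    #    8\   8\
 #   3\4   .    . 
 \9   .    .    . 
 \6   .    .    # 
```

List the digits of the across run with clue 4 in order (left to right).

4 in 2 cells must be {1,3}; 3 in 2 cells must be {1,2}.
Nothing is forced directly, so branch on R1C2, whose candidates are 1 or 3. If R1C2 = 3: that forces R1C3 = 1, after which R2C3 would have to be in {1,2,3,4,5,6} for the 9 across but in {7} for the 8 down — contradiction. So R1C2 = 1.
R1C3 = 4 − 1 = 3 completes the 4 across.
R2C3 = 8 − 3 = 5 completes the 8 down.
R2C1 = 1: the only remaining digit allowed by both the 9 across and the 3 down.
R2C2 = 9 − 6 = 3 completes the 9 across.
R3C1 = 3 − 1 = 2 completes the 3 down.
R3C2 = 6 − 2 = 4 completes the 6 across.

1, 3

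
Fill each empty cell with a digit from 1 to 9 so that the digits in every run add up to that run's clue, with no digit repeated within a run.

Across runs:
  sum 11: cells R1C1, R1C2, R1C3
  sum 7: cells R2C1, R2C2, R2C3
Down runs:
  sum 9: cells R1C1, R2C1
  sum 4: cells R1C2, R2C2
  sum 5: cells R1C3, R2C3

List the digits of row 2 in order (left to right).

7 in 3 cells must be {1,2,4}; 4 in 2 cells must be {1,3}.
The 7 across and the 4 down share only 1, so R2C2 = 1.
R1C2 = 4 − 1 = 3 completes the 4 down.
Nothing is forced directly, so branch on R2C1, whose candidates are 2 or 4. If R2C1 = 4: then R1C1 would have to be in {1,2,6,7} for the 11 across but in {5} for the 9 down — contradiction. So R2C1 = 2.
R1C1 = 9 − 2 = 7 completes the 9 down.
R1C3 = 11 − 10 = 1 completes the 11 across.
R2C3 = 7 − 3 = 4 completes the 7 across.

2, 1, 4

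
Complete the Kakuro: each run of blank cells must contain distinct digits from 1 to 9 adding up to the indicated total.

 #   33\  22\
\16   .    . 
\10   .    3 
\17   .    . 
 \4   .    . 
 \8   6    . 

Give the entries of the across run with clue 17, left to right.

8 9

16 in 2 cells must be {7,9}; 17 in 2 cells must be {8,9}; 4 in 2 cells must be {1,3}.
R2C1 = 10 − 3 = 7 completes the 10 across.
Given what's placed, R4C1 must be 3 to fit the 4 across and 33 down.
R4C2 = 4 − 3 = 1 completes the 4 across.
R5C2 = 8 − 6 = 2 completes the 8 across.
Given what's placed, R1C1 must be 9 to fit the 16 across and 33 down.
R1C2 = 16 − 9 = 7 completes the 16 across.
R3C1 = 33 − 25 = 8 completes the 33 down.
R3C2 = 17 − 8 = 9 completes the 17 across.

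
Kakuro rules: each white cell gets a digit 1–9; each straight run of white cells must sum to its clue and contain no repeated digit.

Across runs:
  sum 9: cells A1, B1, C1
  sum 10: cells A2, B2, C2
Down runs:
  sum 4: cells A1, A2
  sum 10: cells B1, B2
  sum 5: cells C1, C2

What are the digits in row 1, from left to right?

3 4 2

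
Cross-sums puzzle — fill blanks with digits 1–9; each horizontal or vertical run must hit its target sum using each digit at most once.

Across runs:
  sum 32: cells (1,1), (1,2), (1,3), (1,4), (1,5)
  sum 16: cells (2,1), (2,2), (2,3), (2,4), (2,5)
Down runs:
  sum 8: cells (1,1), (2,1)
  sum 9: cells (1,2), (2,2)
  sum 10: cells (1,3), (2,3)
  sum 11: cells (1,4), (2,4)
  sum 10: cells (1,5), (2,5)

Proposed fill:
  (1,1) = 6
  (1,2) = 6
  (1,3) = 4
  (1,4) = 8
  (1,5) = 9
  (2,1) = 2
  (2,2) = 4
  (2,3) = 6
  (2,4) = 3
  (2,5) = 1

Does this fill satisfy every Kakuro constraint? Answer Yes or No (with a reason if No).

No — the down run (1,2)–(2,2) sums to 10, not 9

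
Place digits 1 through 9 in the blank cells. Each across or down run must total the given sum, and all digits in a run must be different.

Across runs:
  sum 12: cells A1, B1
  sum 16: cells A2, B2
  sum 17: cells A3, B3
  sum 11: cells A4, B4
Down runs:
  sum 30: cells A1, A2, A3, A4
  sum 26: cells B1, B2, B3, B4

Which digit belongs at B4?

16 in 2 cells must be {7,9}; 17 in 2 cells must be {8,9}; 30 in 4 cells must be {6,7,8,9}.
Nothing is forced directly, so branch on A2, whose candidates are 7 or 9. If A2 = 9: that forces B2 = 7, A3 = 8, B3 = 9, A1 = 7, after which B1 would have to be in {5} for the 12 across but in {2,4,6,8} for the 26 down — contradiction. So A2 = 7.
B2 = 16 − 7 = 9 completes the 16 across.
Given what's placed, B3 must be 8 to fit the 17 across and 26 down.
A3 = 17 − 8 = 9 completes the 17 across.
A1 = 8: the only remaining digit allowed by both the 12 across and the 30 down.
B1 = 12 − 8 = 4 completes the 12 across.
A4 = 30 − 24 = 6 completes the 30 down.
B4 = 11 − 6 = 5 completes the 11 across.

5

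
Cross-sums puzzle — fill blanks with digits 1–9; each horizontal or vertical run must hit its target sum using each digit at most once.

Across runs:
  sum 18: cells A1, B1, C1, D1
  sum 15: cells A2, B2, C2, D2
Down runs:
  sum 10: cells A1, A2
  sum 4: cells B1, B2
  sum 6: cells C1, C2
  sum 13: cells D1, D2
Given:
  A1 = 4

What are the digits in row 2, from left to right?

6 3 1 5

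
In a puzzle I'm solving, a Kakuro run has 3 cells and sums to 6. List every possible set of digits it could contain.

{1,2,3}

3 distinct digits from 1–9 sum between 6 and 24.
Only one set works: {1,2,3}.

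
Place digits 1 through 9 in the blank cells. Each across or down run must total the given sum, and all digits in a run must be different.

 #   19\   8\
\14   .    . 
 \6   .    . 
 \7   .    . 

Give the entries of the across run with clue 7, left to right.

6 1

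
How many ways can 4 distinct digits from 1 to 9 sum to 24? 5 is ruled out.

4

4 distinct digits from 1–9 sum between 10 and 30.
Dropping sets that contain 5.
Enumerating: {1,6,8,9}, {2,6,7,9}, {3,4,8,9}, {3,6,7,8}.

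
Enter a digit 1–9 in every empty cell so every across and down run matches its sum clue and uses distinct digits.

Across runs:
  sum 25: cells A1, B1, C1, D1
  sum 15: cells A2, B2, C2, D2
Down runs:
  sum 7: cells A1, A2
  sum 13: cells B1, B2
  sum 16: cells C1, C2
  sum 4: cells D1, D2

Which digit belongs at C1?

9

16 in 2 cells must be {7,9}; 4 in 2 cells must be {1,3}.
Nothing is forced directly, so branch on D1, whose candidates are 1 or 3. If D1 = 1: then A1 would have to be in {7,8,9} for the 25 across but in {1,2,3,4,5,6} for the 7 down — contradiction. So D1 = 3.
D2 = 4 − 3 = 1 completes the 4 down.
Nothing is forced directly, so branch on A1, whose candidates are 5 or 6. If A1 = 6: then A2 would have to be in {2,3,4,5,6,7,8,9} for the 15 across but in {1} for the 7 down — contradiction. So A1 = 5.
C1 = 9: the only remaining digit allowed by both the 25 across and the 16 down.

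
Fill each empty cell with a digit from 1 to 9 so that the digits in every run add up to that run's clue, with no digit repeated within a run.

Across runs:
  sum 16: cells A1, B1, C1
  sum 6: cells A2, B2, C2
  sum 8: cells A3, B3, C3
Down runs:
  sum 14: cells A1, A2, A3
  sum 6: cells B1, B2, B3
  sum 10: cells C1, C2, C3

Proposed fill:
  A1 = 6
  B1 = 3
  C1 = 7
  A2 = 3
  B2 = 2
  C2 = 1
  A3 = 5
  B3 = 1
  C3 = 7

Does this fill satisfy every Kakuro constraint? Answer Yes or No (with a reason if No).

No — the down run C1–C3 sums to 15, not 10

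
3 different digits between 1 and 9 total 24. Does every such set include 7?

The only way to make 24 from 3 distinct digits is {7,8,9}, which contains 7.

Yes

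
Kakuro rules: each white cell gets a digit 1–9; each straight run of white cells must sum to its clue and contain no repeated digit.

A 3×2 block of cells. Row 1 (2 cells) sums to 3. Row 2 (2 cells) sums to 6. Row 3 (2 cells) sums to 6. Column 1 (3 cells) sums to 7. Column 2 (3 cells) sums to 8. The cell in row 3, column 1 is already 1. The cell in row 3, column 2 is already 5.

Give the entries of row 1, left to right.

2, 1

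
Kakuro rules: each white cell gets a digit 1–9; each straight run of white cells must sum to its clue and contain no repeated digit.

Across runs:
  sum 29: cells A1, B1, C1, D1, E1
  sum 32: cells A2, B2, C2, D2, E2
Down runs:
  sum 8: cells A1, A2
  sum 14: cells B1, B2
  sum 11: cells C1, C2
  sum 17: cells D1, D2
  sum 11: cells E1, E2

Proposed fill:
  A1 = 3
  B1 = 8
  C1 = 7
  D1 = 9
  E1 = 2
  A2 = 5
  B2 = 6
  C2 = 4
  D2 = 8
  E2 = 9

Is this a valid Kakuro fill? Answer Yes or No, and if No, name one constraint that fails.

Yes

Across: 3+8+7+9+2=29; 5+6+4+8+9=32. Down: 3+5=8; 8+6=14; 7+4=11; 9+8=17; 2+9=11. No digit repeats within any run.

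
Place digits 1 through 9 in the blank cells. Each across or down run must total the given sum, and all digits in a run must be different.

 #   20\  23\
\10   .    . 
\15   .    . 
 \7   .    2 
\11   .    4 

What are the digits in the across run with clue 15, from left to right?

R3C1 = 7 − 2 = 5 completes the 7 across.
R4C1 = 11 − 4 = 7 completes the 11 across.
Given what's placed, R2C1 must be 6 to fit the 15 across and 20 down.
R2C2 = 15 − 6 = 9 completes the 15 across.
R1C1 = 20 − 18 = 2 completes the 20 down.
R1C2 = 10 − 2 = 8 completes the 10 across.

6 9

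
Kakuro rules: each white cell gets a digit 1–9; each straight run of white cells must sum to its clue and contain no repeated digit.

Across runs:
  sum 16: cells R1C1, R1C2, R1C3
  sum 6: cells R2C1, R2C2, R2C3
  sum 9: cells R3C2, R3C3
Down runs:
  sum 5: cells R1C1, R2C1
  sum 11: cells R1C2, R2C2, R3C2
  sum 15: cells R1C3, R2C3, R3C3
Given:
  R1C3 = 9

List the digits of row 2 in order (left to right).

3 2 1

6 in 3 cells must be {1,2,3}.
Nothing is forced directly, so branch on R2C3, whose candidates are 1 or 2. If R2C3 = 2: that forces R3C3 = 4, R3C2 = 5, after which R2C2 would have to be in {1,3} for the 6 across but in {2,4} for the 11 down — contradiction. So R2C3 = 1.
R3C3 = 15 − 10 = 5 completes the 15 down.
R3C2 = 9 − 5 = 4 completes the 9 across.
R2C2 = 2: the only remaining digit allowed by both the 6 across and the 11 down.
R1C2 = 11 − 6 = 5 completes the 11 down.
R2C1 = 6 − 3 = 3 completes the 6 across.
R1C1 = 16 − 14 = 2 completes the 16 across.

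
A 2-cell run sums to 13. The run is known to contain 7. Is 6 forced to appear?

The only way to make 13 from 2 distinct digits under that restriction is {6,7}, which contains 6.

Yes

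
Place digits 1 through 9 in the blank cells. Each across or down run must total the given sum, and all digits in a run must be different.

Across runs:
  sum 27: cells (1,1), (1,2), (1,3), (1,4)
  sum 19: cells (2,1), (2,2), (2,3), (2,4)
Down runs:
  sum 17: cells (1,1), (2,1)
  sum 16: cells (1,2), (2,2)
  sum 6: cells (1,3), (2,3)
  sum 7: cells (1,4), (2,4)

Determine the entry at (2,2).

7

17 in 2 cells must be {8,9}; 16 in 2 cells must be {7,9}.
Nothing is forced directly, so branch on (2,2), whose candidates are 7 or 9. If (2,2) = 9: that forces (1,2) = 7, (1,3) = 5, (1,4) = 6, after which (2,1) would have to be in {1,2,3,4,5,6,7} for the 19 across but in {8,9} for the 17 down — contradiction. So (2,2) = 7.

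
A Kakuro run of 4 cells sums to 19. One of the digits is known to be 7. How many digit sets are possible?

4 distinct digits from 1–9 sum between 10 and 30.
Keeping only sets containing 7.
Enumerating: {1,2,7,9}, {1,3,7,8}, {1,5,6,7}, {2,4,6,7}, {3,4,5,7}.

5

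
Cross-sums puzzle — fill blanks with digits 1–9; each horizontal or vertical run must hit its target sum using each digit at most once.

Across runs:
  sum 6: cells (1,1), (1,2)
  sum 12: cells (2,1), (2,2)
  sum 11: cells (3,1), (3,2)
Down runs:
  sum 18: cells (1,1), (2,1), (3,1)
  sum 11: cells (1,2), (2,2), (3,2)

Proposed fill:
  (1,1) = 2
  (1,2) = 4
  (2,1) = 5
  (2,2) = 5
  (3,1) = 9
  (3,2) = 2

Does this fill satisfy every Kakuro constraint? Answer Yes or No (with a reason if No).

No — the across run (2,1)–(2,2) sums to 10, not 12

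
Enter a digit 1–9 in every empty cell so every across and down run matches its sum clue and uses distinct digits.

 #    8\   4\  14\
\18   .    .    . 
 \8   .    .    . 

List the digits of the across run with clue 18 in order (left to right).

6 3 9

4 in 2 cells must be {1,3}.
The 8 across and the 14 down share only 5, so R2C3 = 5.
R1C3 = 14 − 5 = 9 completes the 14 down.
Given what's placed, R2C2 must be 1 to fit the 8 across and 4 down.
R1C2 = 4 − 1 = 3 completes the 4 down.
R2C1 = 8 − 6 = 2 completes the 8 across.
R1C1 = 18 − 12 = 6 completes the 18 across.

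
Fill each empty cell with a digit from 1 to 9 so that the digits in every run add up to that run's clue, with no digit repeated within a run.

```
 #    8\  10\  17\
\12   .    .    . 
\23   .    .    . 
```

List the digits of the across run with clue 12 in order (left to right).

2 1 9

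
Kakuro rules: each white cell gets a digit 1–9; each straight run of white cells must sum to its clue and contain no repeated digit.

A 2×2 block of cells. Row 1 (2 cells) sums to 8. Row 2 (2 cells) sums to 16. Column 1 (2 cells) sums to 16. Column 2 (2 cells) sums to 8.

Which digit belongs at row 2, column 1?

9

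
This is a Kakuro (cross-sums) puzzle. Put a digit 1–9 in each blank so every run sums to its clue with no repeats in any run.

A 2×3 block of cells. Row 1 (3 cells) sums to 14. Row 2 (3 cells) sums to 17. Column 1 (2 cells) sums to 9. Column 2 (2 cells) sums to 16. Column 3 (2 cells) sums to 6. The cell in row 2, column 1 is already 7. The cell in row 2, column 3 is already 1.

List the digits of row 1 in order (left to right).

16 in 2 cells must be {7,9}.
(1,1) = 9 − 7 = 2 completes the 9 down.
(1,3) = 6 − 1 = 5 completes the 6 down.
(2,2) = 17 − 8 = 9 completes the 17 across.
(1,2) = 14 − 7 = 7 completes the 14 across.

2, 7, 5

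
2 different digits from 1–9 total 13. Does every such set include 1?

No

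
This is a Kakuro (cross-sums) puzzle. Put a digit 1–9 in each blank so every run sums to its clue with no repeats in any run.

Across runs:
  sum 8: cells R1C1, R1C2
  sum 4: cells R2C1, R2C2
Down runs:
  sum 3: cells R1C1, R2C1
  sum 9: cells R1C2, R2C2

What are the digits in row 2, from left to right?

4 in 2 cells must be {1,3}; 3 in 2 cells must be {1,2}.
The 4 across and the 3 down share only 1, so R2C1 = 1.
R2C2 = 4 − 1 = 3 completes the 4 across.
R1C1 = 3 − 1 = 2 completes the 3 down.
R1C2 = 8 − 2 = 6 completes the 8 across.

1 3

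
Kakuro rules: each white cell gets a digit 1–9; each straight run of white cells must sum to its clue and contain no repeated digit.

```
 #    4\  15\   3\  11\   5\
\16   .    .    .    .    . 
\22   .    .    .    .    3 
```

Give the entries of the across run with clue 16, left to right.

3 6 1 4 2

16 in 5 cells must be {1,2,3,4,6}; 4 in 2 cells must be {1,3}; 3 in 2 cells must be {1,2}.
Only 6 fits R1C2 under both its across sum 16 and down sum 15.
R1C5 = 5 − 3 = 2 completes the 5 down.
R2C1 = 1: the only remaining digit allowed by both the 22 across and the 4 down.
R2C2 = 15 − 6 = 9 completes the 15 down.
Given what's placed, R2C3 must be 2 to fit the 22 across and 3 down.
R2C4 = 22 − 15 = 7 completes the 22 across.
R1C1 = 4 − 1 = 3 completes the 4 down.
R1C3 = 3 − 2 = 1 completes the 3 down.
R1C4 = 16 − 12 = 4 completes the 16 across.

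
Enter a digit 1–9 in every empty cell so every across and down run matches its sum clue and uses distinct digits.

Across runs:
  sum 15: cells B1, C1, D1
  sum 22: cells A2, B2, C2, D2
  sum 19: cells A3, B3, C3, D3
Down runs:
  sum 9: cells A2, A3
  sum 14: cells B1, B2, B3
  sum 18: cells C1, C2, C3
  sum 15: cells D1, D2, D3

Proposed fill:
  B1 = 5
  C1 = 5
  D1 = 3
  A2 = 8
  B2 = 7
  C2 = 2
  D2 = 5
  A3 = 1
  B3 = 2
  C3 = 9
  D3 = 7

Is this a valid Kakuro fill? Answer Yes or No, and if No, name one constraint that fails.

No — the down run C1–C3 sums to 16, not 18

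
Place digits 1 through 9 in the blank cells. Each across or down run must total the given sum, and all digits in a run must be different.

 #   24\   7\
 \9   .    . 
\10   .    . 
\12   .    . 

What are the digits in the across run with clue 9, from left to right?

7 2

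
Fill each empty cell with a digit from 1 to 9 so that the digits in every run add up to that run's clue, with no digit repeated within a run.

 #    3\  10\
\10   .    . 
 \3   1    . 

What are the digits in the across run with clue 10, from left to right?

3 in 2 cells must be {1,2}.
R1C1 = 3 − 1 = 2 completes the 3 down.
R1C2 = 10 − 2 = 8 completes the 10 across.
R2C2 = 3 − 1 = 2 completes the 3 across.

2 8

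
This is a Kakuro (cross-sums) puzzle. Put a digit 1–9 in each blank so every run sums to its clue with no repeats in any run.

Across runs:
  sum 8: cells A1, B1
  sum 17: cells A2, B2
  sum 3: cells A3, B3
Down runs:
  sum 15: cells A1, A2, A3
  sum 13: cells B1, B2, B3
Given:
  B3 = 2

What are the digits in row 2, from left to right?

17 in 2 cells must be {8,9}; 3 in 2 cells must be {1,2}.
B2 = 8: the only remaining digit allowed by both the 17 across and the 13 down.
A3 = 3 − 2 = 1 completes the 3 across.
B1 = 13 − 10 = 3 completes the 13 down.
A2 = 17 − 8 = 9 completes the 17 across.
A1 = 8 − 3 = 5 completes the 8 across.

9, 8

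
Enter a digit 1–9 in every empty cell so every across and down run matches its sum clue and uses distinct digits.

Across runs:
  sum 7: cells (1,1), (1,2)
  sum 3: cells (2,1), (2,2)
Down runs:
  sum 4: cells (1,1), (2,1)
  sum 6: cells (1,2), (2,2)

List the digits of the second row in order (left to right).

1, 2

3 in 2 cells must be {1,2}; 4 in 2 cells must be {1,3}.
The 3 across and the 4 down share only 1, so (2,1) = 1.
(2,2) = 3 − 1 = 2 completes the 3 across.
(1,1) = 4 − 1 = 3 completes the 4 down.
(1,2) = 7 − 3 = 4 completes the 7 across.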